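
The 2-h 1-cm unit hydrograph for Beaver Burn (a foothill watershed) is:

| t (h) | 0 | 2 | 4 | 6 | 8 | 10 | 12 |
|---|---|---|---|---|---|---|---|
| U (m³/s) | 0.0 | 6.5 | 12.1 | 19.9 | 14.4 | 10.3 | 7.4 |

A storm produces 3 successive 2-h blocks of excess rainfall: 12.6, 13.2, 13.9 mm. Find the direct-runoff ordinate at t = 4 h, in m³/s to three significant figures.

By discrete convolution, Q_j = Σ (P_i / 10 mm) · U_{j−i}.
At t = 4 h (j=2): Q = (12.6/10)·12.1 + (13.2/10)·6.5 + (13.9/10)·0.0 = 23.8 m³/s.

Q ≈ 23.8 m³/s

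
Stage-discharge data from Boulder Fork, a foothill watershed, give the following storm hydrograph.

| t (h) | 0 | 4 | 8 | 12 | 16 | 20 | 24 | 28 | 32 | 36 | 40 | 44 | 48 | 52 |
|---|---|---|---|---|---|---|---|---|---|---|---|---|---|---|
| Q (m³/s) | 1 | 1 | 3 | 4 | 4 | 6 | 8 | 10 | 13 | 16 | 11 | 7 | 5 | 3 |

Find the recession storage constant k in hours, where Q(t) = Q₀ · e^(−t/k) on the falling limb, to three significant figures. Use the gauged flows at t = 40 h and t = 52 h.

On the falling limb, Q drops from 11 to 3 m³/s between t = 40 h and t = 52 h (Δt = 12 h).
k = −Δt / ln(Q₂/Q₁) = −12 / ln(3/11) = 9.24 h.

k ≈ 9.24 h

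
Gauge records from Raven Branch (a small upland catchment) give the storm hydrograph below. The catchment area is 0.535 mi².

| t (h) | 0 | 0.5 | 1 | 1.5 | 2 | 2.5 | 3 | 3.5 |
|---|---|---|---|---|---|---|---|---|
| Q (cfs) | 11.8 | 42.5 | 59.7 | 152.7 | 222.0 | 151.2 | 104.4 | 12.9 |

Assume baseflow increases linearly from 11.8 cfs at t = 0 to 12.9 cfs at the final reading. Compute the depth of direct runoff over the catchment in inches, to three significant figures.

d ≈ 0.954 in

Direct runoff: 0.00, 30.54, 47.59, 140.43, 209.57, 138.61, 91.66, 0.00 cfs; ΣQ_DR = 658.4 cfs.
V = ΣQ_DR · Δt = 658.4 × 1800 s = 1.185 × 10^6 ft³.
Over A = 0.535 mi², depth = V / A = 0.954 in.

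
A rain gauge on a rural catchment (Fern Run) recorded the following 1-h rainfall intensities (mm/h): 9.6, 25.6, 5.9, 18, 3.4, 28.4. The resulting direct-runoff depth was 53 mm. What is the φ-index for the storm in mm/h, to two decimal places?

φ ≈ 7.15 mm/h

Only the 4 blocks with intensity above φ contribute runoff: 9.6, 25.6, 18, 28.4 mm/h.
Σ(I−φ)·Δt = d  ⇒  (9.6+25.6+18+28.4 − 4φ)·1 = 53
φ = (81.60 − 53/1) / 4 = 7.15 mm/h.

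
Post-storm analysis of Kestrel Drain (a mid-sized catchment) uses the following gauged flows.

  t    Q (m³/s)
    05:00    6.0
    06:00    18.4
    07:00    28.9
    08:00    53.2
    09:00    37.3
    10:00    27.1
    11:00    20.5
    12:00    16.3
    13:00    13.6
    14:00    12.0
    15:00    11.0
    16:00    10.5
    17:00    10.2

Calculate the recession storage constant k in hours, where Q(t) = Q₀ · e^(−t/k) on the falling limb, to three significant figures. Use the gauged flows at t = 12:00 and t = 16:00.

On the falling limb, Q drops from 16.3 to 10.5 m³/s between t = 12:00 and t = 16:00 (Δt = 4 h).
k = −Δt / ln(Q₂/Q₁) = −4 / ln(10.5/16.3) = 9.10 h.

k ≈ 9.10 h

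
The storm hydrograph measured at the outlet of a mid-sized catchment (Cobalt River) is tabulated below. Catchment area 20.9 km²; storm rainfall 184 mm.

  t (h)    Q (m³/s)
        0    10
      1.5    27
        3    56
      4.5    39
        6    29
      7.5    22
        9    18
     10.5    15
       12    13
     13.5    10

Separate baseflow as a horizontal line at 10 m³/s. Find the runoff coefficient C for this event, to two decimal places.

ΣQ_DR = 139.0 m³/s; V = ΣQ_DR·Δt = 7.506 × 10^5 m³.
Runoff depth d = V / A = 35.91 mm.
C = d / P = 35.91 / 184 = 0.20.

C ≈ 0.20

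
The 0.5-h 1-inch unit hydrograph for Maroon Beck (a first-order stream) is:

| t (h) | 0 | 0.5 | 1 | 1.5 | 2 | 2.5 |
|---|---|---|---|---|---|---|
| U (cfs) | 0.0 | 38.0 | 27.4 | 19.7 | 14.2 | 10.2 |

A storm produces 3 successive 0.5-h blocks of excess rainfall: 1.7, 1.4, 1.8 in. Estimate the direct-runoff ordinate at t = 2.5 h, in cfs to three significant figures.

By discrete convolution, Q_j = Σ (P_i / 1 in) · U_{j−i}.
At t = 2.5 h (j=5): Q = (1.7/1)·10.2 + (1.4/1)·14.2 + (1.8/1)·19.7 = 72.7 cfs.

Q ≈ 72.7 cfs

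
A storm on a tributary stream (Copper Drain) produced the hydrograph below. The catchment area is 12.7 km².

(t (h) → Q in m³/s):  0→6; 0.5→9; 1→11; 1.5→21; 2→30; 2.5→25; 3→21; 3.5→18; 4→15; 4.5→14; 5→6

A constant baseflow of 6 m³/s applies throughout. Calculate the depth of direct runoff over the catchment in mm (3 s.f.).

Direct runoff: 0.0, 3.0, 5.0, 15.0, 24.0, 19.0, 15.0, 12.0, 9.0, 8.0, 0.0 m³/s; ΣQ_DR = 110.0 m³/s.
V = ΣQ_DR · Δt = 110.0 × 1800 s = 1.980 × 10^5 m³.
Over A = 12.7 km², depth = V / A = 15.6 mm.

d ≈ 15.6 mm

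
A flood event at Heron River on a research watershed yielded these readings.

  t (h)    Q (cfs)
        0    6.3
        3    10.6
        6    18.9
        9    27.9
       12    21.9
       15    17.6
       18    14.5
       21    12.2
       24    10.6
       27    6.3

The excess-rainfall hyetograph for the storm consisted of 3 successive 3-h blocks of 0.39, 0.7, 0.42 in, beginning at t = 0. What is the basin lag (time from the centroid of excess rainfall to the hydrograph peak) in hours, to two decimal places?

Centroid of excess rainfall: t_c = Σ P_i·t̄_i / ΣP_i = 4.5596 h (block centres at 1.5, 4.5, 7.5 h).
Hydrograph peak occurs at t = 9 h, so basin lag t_L = 9 − 4.5596 = 4.44 h.

t_L ≈ 4.44 h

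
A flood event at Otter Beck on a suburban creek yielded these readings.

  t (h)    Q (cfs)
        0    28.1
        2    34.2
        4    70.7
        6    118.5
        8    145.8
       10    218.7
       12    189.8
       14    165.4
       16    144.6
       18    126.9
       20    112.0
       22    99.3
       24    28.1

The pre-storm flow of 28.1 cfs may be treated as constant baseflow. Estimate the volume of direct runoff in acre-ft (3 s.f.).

V ≈ 185 acre-ft

Direct-runoff ordinates (Q − Q_b): 0.0, 6.1, 42.6, 90.4, 117.7, 190.6, 161.7, 137.3, 116.5, 98.8, 83.9, 71.2, 0.0 cfs.
ΣQ_DR = 1117 cfs.
With Δt = 2 h = 7200 s, V = ΣQ_DR · Δt = 1117 × 7200 = 8.04 × 10^6 ft³ = 185 acre-ft.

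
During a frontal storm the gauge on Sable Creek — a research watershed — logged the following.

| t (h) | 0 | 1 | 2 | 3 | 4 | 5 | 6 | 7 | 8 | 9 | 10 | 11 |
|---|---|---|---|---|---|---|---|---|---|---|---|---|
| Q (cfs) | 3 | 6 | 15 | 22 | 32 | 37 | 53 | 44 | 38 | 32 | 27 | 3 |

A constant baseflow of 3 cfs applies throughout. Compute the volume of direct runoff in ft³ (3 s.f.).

V ≈ 9.94 × 10^5 ft³

Direct-runoff ordinates (Q − Q_b): 0.0, 3.0, 12.0, 19.0, 29.0, 34.0, 50.0, 41.0, 35.0, 29.0, 24.0, 0.0 cfs.
ΣQ_DR = 276.0 cfs.
With Δt = 1 h = 3600 s, V = ΣQ_DR · Δt = 276.0 × 3600 = 9.94 × 10^5 ft³.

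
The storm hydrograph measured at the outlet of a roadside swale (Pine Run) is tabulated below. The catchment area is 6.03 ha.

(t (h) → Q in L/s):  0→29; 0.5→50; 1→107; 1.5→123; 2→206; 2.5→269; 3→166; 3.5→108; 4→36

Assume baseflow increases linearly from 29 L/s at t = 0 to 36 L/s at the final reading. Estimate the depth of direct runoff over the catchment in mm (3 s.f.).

Direct runoff: 0.00, 20.12, 76.25, 91.38, 173.50, 235.62, 131.75, 72.88, 0.00 L/s; ΣQ_DR = 801.5 L/s.
V = ΣQ_DR · Δt = 801.5 × 1800 s = 1.443 × 10^6 L.
Over A = 6.03 ha, depth = V / A = 23.9 mm.

d ≈ 23.9 mm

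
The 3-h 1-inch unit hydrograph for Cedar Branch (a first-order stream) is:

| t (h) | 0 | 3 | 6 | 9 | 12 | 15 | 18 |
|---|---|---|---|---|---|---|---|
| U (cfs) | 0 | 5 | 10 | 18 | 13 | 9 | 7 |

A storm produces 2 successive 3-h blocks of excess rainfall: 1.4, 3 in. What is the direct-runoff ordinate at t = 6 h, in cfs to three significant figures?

By discrete convolution, Q_j = Σ (P_i / 1 in) · U_{j−i}.
At t = 6 h (j=2): Q = (1.4/1)·10 + (3/1)·5 = 29.0 cfs.

Q ≈ 29.0 cfs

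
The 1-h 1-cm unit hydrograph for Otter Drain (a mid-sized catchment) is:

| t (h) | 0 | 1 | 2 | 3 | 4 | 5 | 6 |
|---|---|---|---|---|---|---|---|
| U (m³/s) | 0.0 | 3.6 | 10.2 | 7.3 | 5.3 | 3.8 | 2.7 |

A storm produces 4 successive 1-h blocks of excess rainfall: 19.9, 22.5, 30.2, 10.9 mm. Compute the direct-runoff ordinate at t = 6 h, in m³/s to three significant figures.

Q ≈ 37.9 m³/s

By discrete convolution, Q_j = Σ (P_i / 10 mm) · U_{j−i}.
At t = 6 h (j=6): Q = (19.9/10)·2.7 + (22.5/10)·3.8 + (30.2/10)·5.3 + (10.9/10)·7.3 = 37.9 m³/s.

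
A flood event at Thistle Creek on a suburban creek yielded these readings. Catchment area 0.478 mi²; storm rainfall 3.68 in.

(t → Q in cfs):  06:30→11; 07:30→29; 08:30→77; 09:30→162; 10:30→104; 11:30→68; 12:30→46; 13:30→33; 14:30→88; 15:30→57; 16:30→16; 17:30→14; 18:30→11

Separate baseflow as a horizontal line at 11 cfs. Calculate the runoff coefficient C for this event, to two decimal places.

ΣQ_DR = 573.0 cfs; V = ΣQ_DR·Δt = 2.063 × 10^6 ft³.
Runoff depth d = V / A = 1.858 in.
C = d / P = 1.858 / 3.68 = 0.50.

C ≈ 0.50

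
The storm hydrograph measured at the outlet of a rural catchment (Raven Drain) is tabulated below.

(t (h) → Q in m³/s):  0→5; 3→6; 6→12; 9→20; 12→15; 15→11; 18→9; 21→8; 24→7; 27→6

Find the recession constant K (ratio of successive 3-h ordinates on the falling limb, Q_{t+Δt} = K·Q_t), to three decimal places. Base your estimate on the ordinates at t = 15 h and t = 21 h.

K ≈ 0.853

Using the recession-limb readings at t = 15 h and t = 21 h: Q falls from 11 to 8 m³/s over 2 intervals.
K = (Q₂/Q₁)^(1/2) = (8/11)^(1/2) = 0.853.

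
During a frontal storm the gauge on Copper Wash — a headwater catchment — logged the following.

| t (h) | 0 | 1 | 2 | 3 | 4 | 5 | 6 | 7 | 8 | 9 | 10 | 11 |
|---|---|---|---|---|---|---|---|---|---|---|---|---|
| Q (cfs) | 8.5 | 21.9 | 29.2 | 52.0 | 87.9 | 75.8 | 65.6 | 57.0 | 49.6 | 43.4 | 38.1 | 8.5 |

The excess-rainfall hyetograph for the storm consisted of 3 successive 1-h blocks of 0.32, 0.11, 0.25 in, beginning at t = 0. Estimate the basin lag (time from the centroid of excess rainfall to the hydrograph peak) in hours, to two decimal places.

Centroid of excess rainfall: t_c = Σ P_i·t̄_i / ΣP_i = 1.3971 h (block centres at 0.5, 1.5, 2.5 h).
Hydrograph peak occurs at t = 4 h, so basin lag t_L = 4 − 1.3971 = 2.60 h.

t_L ≈ 2.60 h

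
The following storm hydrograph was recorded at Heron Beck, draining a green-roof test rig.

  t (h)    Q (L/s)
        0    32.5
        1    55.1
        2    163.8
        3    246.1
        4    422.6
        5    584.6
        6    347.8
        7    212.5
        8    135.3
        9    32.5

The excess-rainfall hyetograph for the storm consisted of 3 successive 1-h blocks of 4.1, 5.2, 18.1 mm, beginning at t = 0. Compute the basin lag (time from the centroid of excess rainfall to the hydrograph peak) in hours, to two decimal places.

Centroid of excess rainfall: t_c = Σ P_i·t̄_i / ΣP_i = 2.0109 h (block centres at 0.5, 1.5, 2.5 h).
Hydrograph peak occurs at t = 5 h, so basin lag t_L = 5 − 2.0109 = 2.99 h.

t_L ≈ 2.99 h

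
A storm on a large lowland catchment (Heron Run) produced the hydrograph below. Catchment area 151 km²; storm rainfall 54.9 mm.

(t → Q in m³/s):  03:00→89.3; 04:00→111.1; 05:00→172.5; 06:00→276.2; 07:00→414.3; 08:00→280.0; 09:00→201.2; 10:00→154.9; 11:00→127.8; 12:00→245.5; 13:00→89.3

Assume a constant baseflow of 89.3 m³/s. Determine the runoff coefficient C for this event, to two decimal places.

ΣQ_DR = 1180 m³/s; V = ΣQ_DR·Δt = 4.247 × 10^6 m³.
Runoff depth d = V / A = 28.13 mm.
C = d / P = 28.13 / 54.9 = 0.51.

C ≈ 0.51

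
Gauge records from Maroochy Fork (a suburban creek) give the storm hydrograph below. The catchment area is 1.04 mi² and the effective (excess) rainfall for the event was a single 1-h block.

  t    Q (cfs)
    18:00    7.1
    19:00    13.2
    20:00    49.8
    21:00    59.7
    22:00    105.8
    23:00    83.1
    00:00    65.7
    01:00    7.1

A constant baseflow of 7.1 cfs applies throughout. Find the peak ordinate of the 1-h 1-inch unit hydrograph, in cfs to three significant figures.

U_p ≈ 198 cfs

Direct runoff: 0.0, 6.1, 42.7, 52.6, 98.7, 76.0, 58.6, 0.0 cfs; ΣQ_DR = 334.7 cfs, peak = 98.7 cfs.
Runoff depth d = ΣQ_DR·Δt / A = 334.7 × 3600 / (1.04 mi²) = 0.4987 in.
The 1-inch UH is the DRH scaled by (1 in)/d, so U_p = 98.7 × 1/0.4987 = 198 cfs.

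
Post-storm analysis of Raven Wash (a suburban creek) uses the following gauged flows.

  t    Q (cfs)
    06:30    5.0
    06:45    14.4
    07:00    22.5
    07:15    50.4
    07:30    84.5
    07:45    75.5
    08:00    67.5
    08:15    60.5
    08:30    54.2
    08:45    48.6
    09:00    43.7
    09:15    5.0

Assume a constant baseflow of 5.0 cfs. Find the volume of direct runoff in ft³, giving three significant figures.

V ≈ 4.25 × 10^5 ft³

Direct-runoff ordinates (Q − Q_b): 0.0, 9.4, 17.5, 45.4, 79.5, 70.5, 62.5, 55.5, 49.2, 43.6, 38.7, 0.0 cfs.
ΣQ_DR = 471.8 cfs.
With Δt = 0.25 h = 900 s, V = ΣQ_DR · Δt = 471.8 × 900 = 4.25 × 10^5 ft³.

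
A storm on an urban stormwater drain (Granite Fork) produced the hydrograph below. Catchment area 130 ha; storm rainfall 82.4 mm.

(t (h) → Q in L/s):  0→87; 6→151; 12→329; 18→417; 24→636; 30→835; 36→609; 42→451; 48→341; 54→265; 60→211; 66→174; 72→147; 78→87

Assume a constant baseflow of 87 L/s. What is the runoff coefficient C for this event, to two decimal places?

ΣQ_DR = 3522 L/s; V = ΣQ_DR·Δt = 7.608 × 10^7 L.
Runoff depth d = V / A = 58.52 mm.
C = d / P = 58.52 / 82.4 = 0.71.

C ≈ 0.71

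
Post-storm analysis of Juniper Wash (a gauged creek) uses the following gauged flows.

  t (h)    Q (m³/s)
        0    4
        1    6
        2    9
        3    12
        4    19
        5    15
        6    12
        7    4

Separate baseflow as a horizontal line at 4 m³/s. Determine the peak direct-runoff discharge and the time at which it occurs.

Subtracting baseflow gives direct-runoff ordinates: 0.0, 2.0, 5.0, 8.0, 15.0, 11.0, 8.0, 0.0 m³/s.
The maximum is 15.0 m³/s, occurring at the reading for t = 4 h.

Q_p = 15.0 m³/s at t = 4 h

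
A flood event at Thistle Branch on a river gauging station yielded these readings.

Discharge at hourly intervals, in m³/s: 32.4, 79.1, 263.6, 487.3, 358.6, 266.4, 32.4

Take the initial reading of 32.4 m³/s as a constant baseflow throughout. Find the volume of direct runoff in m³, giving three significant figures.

V ≈ 4.65 × 10^6 m³

Direct-runoff ordinates (Q − Q_b): 0.0, 46.7, 231.2, 454.9, 326.2, 234.0, 0.0 m³/s.
ΣQ_DR = 1293 m³/s.
With Δt = 1 h = 3600 s, V = ΣQ_DR · Δt = 1293 × 3600 = 4.65 × 10^6 m³.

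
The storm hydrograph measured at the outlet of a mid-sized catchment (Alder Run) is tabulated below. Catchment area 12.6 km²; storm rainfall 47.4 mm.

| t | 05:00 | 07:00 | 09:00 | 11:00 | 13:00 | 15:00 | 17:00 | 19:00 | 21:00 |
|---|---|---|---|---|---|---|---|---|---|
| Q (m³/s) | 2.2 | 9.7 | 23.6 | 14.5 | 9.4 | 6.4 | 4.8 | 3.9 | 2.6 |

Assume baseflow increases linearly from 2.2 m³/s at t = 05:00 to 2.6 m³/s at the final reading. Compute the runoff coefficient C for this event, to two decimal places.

ΣQ_DR = 55.50 m³/s; V = ΣQ_DR·Δt = 3.996 × 10^5 m³.
Runoff depth d = V / A = 31.71 mm.
C = d / P = 31.71 / 47.4 = 0.67.

C ≈ 0.67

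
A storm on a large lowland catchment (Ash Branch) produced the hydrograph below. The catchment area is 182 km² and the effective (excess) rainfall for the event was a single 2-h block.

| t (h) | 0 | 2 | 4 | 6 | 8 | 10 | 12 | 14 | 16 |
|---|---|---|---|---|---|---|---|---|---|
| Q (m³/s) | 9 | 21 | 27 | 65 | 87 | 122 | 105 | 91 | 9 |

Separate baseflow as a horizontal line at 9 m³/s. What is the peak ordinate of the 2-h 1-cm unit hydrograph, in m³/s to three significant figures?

U_p ≈ 62.8 m³/s

Direct runoff: 0.0, 12.0, 18.0, 56.0, 78.0, 113.0, 96.0, 82.0, 0.0 m³/s; ΣQ_DR = 455.0 m³/s, peak = 113.0 m³/s.
Runoff depth d = ΣQ_DR·Δt / A = 455.0 × 7200 / (182 km²) = 18.00 mm.
The 1-cm UH is the DRH scaled by (10 mm)/d, so U_p = 113.0 × 10/18.00 = 62.8 m³/s.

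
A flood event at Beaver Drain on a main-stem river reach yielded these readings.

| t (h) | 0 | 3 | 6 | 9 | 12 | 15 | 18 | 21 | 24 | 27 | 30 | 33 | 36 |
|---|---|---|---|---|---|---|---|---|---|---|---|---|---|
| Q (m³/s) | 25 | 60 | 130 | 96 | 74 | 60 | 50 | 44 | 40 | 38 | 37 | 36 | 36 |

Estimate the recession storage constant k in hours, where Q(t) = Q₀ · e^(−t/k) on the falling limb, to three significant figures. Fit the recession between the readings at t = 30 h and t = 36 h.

k ≈ 219 h

On the falling limb, Q drops from 37 to 36 m³/s between t = 30 h and t = 36 h (Δt = 6 h).
k = −Δt / ln(Q₂/Q₁) = −6 / ln(36/37) = 219 h.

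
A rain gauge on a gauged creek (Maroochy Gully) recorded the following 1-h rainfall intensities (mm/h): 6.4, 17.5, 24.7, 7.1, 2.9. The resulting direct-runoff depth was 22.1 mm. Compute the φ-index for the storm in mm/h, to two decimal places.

φ ≈ 10.05 mm/h

Only the 2 blocks with intensity above φ contribute runoff: 17.5, 24.7 mm/h.
Σ(I−φ)·Δt = d  ⇒  (17.5+24.7 − 2φ)·1 = 22.1
φ = (42.20 − 22.1/1) / 2 = 10.05 mm/h.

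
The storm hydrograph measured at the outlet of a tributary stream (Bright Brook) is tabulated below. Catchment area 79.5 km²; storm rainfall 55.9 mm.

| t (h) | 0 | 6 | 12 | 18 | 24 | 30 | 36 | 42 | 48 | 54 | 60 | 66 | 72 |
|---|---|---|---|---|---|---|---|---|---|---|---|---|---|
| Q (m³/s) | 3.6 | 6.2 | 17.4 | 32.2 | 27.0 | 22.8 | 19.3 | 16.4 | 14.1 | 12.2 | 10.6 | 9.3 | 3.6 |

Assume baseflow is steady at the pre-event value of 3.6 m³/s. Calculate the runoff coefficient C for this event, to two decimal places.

ΣQ_DR = 147.9 m³/s; V = ΣQ_DR·Δt = 3.195 × 10^6 m³.
Runoff depth d = V / A = 40.18 mm.
C = d / P = 40.18 / 55.9 = 0.72.

C ≈ 0.72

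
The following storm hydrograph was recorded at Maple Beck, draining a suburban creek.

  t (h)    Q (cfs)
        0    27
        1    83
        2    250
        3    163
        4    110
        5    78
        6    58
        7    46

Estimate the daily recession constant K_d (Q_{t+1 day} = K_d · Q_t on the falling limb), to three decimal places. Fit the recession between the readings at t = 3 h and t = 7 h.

K_d ≈ 0.001

Between t = 3 h and t = 7 h the flow falls from 163 to 46 cfs over 4×1 h = 4 h.
Per-interval ratio K = (46/163)^(1/4) = 0.7289; K_d = K^(24/1) = 0.001.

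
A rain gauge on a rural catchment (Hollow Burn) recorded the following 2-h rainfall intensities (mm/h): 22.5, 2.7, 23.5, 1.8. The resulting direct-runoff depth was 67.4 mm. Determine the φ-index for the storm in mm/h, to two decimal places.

φ ≈ 6.15 mm/h

Only the 2 blocks with intensity above φ contribute runoff: 22.5, 23.5 mm/h.
Σ(I−φ)·Δt = d  ⇒  (22.5+23.5 − 2φ)·2 = 67.4
φ = (46.00 − 67.4/2) / 2 = 6.15 mm/h.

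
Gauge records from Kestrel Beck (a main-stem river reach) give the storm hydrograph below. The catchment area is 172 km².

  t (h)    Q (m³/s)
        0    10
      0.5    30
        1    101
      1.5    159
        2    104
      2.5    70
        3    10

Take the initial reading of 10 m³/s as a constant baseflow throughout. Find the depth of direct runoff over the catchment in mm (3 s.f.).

Direct runoff: 0.0, 20.0, 91.0, 149.0, 94.0, 60.0, 0.0 m³/s; ΣQ_DR = 414.0 m³/s.
V = ΣQ_DR · Δt = 414.0 × 1800 s = 7.452 × 10^5 m³.
Over A = 172 km², depth = V / A = 4.33 mm.

d ≈ 4.33 mm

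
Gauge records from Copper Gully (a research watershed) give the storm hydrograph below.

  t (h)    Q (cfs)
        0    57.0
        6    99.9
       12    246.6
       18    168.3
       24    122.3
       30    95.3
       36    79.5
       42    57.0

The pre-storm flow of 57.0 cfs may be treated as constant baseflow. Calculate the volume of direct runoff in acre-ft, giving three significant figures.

V ≈ 233 acre-ft

Direct-runoff ordinates (Q − Q_b): 0.0, 42.9, 189.6, 111.3, 65.3, 38.3, 22.5, 0.0 cfs.
ΣQ_DR = 469.9 cfs.
With Δt = 6 h = 21600 s, V = ΣQ_DR · Δt = 469.9 × 21600 = 1.01 × 10^7 ft³ = 233 acre-ft.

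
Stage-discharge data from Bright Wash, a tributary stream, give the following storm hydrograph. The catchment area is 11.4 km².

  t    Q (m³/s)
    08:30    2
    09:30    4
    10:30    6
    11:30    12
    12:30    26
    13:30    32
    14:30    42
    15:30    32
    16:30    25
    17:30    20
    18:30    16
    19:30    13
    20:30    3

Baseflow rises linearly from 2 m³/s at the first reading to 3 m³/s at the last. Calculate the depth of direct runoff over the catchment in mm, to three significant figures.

d ≈ 63.3 mm

Direct runoff: 0.00, 1.92, 3.83, 9.75, 23.67, 29.58, 39.50, 29.42, 22.33, 17.25, 13.17, 10.08, 0.00 m³/s; ΣQ_DR = 200.5 m³/s.
V = ΣQ_DR · Δt = 200.5 × 3600 s = 7.218 × 10^5 m³.
Over A = 11.4 km², depth = V / A = 63.3 mm.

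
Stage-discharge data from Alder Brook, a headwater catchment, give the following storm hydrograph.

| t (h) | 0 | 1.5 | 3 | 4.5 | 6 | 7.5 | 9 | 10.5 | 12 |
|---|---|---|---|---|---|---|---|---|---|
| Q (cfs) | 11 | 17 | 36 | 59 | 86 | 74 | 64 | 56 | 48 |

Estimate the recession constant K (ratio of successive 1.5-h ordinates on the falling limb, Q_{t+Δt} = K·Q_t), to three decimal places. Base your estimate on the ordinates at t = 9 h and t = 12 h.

K ≈ 0.866

Using the recession-limb readings at t = 9 h and t = 12 h: Q falls from 64 to 48 cfs over 2 intervals.
K = (Q₂/Q₁)^(1/2) = (48/64)^(1/2) = 0.866.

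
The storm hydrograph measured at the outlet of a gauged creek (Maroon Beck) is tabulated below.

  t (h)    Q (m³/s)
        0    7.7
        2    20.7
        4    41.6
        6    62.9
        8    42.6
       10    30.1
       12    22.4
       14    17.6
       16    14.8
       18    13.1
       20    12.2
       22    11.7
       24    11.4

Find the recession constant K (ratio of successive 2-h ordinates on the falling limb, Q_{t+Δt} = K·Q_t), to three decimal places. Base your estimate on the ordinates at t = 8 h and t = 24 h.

Using the recession-limb readings at t = 8 h and t = 24 h: Q falls from 42.6 to 11.4 m³/s over 8 intervals.
K = (Q₂/Q₁)^(1/8) = (11.4/42.6)^(1/8) = 0.848.

K ≈ 0.848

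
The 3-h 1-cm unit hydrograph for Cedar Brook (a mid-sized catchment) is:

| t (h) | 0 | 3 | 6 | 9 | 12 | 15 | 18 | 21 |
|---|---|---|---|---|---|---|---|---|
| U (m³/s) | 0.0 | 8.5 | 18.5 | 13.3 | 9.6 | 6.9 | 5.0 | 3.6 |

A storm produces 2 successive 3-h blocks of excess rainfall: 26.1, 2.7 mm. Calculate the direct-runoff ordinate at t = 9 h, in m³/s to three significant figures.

Q ≈ 39.7 m³/s

By discrete convolution, Q_j = Σ (P_i / 10 mm) · U_{j−i}.
At t = 9 h (j=3): Q = (26.1/10)·13.3 + (2.7/10)·18.5 = 39.7 m³/s.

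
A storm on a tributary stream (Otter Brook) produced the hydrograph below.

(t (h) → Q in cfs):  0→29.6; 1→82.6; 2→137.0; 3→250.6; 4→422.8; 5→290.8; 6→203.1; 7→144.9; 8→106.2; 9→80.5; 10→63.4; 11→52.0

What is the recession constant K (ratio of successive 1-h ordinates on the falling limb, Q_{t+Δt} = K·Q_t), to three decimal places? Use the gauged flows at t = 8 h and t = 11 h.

K ≈ 0.788

Using the recession-limb readings at t = 8 h and t = 11 h: Q falls from 106.2 to 52.0 cfs over 3 intervals.
K = (Q₂/Q₁)^(1/3) = (52.0/106.2)^(1/3) = 0.788.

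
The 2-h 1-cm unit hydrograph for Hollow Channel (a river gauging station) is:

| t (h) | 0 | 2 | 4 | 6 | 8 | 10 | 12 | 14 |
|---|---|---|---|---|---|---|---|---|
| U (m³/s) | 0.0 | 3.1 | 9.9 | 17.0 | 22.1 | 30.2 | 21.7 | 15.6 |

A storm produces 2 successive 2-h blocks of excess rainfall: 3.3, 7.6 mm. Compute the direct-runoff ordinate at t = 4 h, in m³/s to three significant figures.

By discrete convolution, Q_j = Σ (P_i / 10 mm) · U_{j−i}.
At t = 4 h (j=2): Q = (3.3/10)·9.9 + (7.6/10)·3.1 = 5.62 m³/s.

Q ≈ 5.62 m³/s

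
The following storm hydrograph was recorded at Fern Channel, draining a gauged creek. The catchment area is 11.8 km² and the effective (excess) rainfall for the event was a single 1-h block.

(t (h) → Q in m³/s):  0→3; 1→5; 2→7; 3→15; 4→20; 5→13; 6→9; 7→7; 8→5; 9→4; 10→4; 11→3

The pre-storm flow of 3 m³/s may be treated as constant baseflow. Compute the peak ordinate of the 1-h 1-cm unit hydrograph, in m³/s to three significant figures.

Direct runoff: 0.0, 2.0, 4.0, 12.0, 17.0, 10.0, 6.0, 4.0, 2.0, 1.0, 1.0, 0.0 m³/s; ΣQ_DR = 59.00 m³/s, peak = 17.0 m³/s.
Runoff depth d = ΣQ_DR·Δt / A = 59.00 × 3600 / (11.8 km²) = 18.00 mm.
The 1-cm UH is the DRH scaled by (10 mm)/d, so U_p = 17.0 × 10/18.00 = 9.44 m³/s.

U_p ≈ 9.44 m³/s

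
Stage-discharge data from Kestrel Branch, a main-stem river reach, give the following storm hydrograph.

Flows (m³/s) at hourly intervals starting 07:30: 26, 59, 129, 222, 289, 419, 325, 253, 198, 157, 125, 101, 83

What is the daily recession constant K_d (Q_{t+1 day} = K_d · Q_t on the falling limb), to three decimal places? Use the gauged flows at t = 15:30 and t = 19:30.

Between t = 15:30 and t = 19:30 the flow falls from 198 to 83 m³/s over 4×1 h = 4 h.
Per-interval ratio K = (83/198)^(1/4) = 0.8046; K_d = K^(24/1) = 0.005.

K_d ≈ 0.005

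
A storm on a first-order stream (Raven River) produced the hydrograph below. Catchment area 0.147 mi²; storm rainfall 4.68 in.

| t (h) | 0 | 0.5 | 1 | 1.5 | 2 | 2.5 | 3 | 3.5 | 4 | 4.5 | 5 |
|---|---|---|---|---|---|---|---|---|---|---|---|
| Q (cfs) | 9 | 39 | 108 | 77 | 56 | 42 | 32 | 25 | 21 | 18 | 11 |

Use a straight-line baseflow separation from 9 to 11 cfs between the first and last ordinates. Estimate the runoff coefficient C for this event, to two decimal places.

ΣQ_DR = 328.0 cfs; V = ΣQ_DR·Δt = 5.904 × 10^5 ft³.
Runoff depth d = V / A = 1.729 in.
C = d / P = 1.729 / 4.68 = 0.37.

C ≈ 0.37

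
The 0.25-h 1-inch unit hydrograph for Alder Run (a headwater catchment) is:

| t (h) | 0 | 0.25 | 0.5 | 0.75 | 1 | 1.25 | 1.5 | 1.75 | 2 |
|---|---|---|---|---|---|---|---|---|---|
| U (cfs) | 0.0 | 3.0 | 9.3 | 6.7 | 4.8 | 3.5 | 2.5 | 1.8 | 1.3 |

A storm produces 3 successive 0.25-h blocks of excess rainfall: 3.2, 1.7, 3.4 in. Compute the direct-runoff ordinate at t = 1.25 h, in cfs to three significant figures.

Q ≈ 42.1 cfs

By discrete convolution, Q_j = Σ (P_i / 1 in) · U_{j−i}.
At t = 1.25 h (j=5): Q = (3.2/1)·3.5 + (1.7/1)·4.8 + (3.4/1)·6.7 = 42.1 cfs.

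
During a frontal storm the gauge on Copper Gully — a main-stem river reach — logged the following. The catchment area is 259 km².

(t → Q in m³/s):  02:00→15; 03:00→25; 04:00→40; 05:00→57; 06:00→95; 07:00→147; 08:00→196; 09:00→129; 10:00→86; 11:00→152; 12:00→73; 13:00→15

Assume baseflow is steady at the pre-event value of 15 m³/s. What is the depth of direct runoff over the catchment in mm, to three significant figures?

d ≈ 11.8 mm

Direct runoff: 0.0, 10.0, 25.0, 42.0, 80.0, 132.0, 181.0, 114.0, 71.0, 137.0, 58.0, 0.0 m³/s; ΣQ_DR = 850.0 m³/s.
V = ΣQ_DR · Δt = 850.0 × 3600 s = 3.060 × 10^6 m³.
Over A = 259 km², depth = V / A = 11.8 mm.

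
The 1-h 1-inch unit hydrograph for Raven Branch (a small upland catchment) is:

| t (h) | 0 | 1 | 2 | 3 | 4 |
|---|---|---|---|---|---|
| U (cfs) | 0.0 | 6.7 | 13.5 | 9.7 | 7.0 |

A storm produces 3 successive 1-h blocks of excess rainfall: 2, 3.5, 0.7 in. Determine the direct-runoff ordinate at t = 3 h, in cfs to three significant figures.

Q ≈ 71.3 cfs

By discrete convolution, Q_j = Σ (P_i / 1 in) · U_{j−i}.
At t = 3 h (j=3): Q = (2/1)·9.7 + (3.5/1)·13.5 + (0.7/1)·6.7 = 71.3 cfs.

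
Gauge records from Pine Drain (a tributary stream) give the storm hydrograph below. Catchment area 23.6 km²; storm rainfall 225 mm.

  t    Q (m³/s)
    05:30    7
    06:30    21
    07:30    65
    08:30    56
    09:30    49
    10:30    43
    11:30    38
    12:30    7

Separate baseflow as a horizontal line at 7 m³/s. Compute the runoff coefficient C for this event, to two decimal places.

ΣQ_DR = 230.0 m³/s; V = ΣQ_DR·Δt = 8.280 × 10^5 m³.
Runoff depth d = V / A = 35.08 mm.
C = d / P = 35.08 / 225 = 0.16.

C ≈ 0.16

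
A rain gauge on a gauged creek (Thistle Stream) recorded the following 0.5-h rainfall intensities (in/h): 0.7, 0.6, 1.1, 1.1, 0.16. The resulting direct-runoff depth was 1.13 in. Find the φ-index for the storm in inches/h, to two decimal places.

φ ≈ 0.31 in/h

Only the 4 blocks with intensity above φ contribute runoff: 0.7, 0.6, 1.1, 1.1 in/h.
Σ(I−φ)·Δt = d  ⇒  (0.7+0.6+1.1+1.1 − 4φ)·0.5 = 1.13
φ = (3.500 − 1.13/0.5) / 4 = 0.31 in/h.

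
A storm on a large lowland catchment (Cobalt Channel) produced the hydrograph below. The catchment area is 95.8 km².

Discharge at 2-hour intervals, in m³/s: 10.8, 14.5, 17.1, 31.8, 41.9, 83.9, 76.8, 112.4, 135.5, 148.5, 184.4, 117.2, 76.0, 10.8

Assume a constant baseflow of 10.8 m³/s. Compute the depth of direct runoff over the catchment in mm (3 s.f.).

Direct runoff: 0.0, 3.7, 6.3, 21.0, 31.1, 73.1, 66.0, 101.6, 124.7, 137.7, 173.6, 106.4, 65.2, 0.0 m³/s; ΣQ_DR = 910.4 m³/s.
V = ΣQ_DR · Δt = 910.4 × 7200 s = 6.555 × 10^6 m³.
Over A = 95.8 km², depth = V / A = 68.4 mm.

d ≈ 68.4 mm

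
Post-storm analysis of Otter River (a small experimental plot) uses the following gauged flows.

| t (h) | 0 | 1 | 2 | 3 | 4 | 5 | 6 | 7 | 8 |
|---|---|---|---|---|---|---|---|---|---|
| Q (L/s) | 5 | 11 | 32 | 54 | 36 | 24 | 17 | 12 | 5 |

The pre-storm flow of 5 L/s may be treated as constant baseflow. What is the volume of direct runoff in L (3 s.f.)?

Direct-runoff ordinates (Q − Q_b): 0.0, 6.0, 27.0, 49.0, 31.0, 19.0, 12.0, 7.0, 0.0 L/s.
ΣQ_DR = 151.0 L/s.
With Δt = 1 h = 3600 s, V = ΣQ_DR · Δt = 151.0 × 3600 = 5.44 × 10^5 L.

V ≈ 5.44 × 10^5 L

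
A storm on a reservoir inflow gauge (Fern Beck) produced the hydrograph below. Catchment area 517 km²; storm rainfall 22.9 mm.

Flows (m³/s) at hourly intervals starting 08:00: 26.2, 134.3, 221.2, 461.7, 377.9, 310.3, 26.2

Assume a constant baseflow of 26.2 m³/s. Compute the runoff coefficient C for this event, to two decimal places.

ΣQ_DR = 1374 m³/s; V = ΣQ_DR·Δt = 4.948 × 10^6 m³.
Runoff depth d = V / A = 9.570 mm.
C = d / P = 9.570 / 22.9 = 0.42.

C ≈ 0.42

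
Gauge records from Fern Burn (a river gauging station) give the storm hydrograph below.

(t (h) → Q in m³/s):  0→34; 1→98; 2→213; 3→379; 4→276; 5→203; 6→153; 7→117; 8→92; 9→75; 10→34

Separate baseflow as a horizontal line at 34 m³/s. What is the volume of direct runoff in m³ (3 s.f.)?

Direct-runoff ordinates (Q − Q_b): 0.0, 64.0, 179.0, 345.0, 242.0, 169.0, 119.0, 83.0, 58.0, 41.0, 0.0 m³/s.
ΣQ_DR = 1300 m³/s.
With Δt = 1 h = 3600 s, V = ΣQ_DR · Δt = 1300 × 3600 = 4.68 × 10^6 m³.

V ≈ 4.68 × 10^6 m³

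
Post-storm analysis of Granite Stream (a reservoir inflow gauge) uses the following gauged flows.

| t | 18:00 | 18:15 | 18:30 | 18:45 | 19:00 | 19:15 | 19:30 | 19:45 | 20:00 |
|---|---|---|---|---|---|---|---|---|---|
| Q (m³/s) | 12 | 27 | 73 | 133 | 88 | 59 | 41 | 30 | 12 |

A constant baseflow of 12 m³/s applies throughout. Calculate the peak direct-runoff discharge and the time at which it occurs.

Q_p = 121.0 m³/s at t = 18:45

Subtracting baseflow gives direct-runoff ordinates: 0.0, 15.0, 61.0, 121.0, 76.0, 47.0, 29.0, 18.0, 0.0 m³/s.
The maximum is 121.0 m³/s, occurring at the reading for t = 18:45.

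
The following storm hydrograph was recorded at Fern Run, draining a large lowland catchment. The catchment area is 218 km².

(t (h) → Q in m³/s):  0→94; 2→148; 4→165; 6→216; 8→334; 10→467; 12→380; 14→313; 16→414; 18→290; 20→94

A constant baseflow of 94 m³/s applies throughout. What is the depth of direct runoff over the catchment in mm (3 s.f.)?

Direct runoff: 0.0, 54.0, 71.0, 122.0, 240.0, 373.0, 286.0, 219.0, 320.0, 196.0, 0.0 m³/s; ΣQ_DR = 1881 m³/s.
V = ΣQ_DR · Δt = 1881 × 7200 s = 1.354 × 10^7 m³.
Over A = 218 km², depth = V / A = 62.1 mm.

d ≈ 62.1 mm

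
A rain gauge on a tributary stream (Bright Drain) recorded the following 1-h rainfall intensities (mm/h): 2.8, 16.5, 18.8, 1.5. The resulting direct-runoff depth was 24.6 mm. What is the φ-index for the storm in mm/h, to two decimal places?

φ ≈ 5.35 mm/h

Only the 2 blocks with intensity above φ contribute runoff: 16.5, 18.8 mm/h.
Σ(I−φ)·Δt = d  ⇒  (16.5+18.8 − 2φ)·1 = 24.6
φ = (35.30 − 24.6/1) / 2 = 5.35 mm/h.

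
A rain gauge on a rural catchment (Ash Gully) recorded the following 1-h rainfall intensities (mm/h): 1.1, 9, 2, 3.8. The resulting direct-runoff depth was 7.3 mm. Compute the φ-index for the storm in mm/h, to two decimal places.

Only the 2 blocks with intensity above φ contribute runoff: 9, 3.8 mm/h.
Σ(I−φ)·Δt = d  ⇒  (9+3.8 − 2φ)·1 = 7.3
φ = (12.80 − 7.3/1) / 2 = 2.75 mm/h.

φ ≈ 2.75 mm/h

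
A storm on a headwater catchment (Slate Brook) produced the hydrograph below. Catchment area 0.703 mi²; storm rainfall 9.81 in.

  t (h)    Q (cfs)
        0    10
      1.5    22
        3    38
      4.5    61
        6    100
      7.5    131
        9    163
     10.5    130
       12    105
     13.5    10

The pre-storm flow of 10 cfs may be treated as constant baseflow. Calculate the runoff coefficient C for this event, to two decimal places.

ΣQ_DR = 670.0 cfs; V = ΣQ_DR·Δt = 3.618 × 10^6 ft³.
Runoff depth d = V / A = 2.215 in.
C = d / P = 2.215 / 9.81 = 0.23.

C ≈ 0.23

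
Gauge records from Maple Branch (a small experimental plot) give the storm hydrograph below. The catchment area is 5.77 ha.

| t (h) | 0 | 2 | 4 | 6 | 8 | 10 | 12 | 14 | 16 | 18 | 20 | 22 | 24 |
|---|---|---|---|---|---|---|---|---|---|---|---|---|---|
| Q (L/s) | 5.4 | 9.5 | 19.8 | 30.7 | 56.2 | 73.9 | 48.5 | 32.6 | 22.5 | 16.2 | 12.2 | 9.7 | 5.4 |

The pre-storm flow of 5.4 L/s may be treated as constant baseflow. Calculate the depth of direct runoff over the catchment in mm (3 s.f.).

d ≈ 34.0 mm

Direct runoff: 0.0, 4.1, 14.4, 25.3, 50.8, 68.5, 43.1, 27.2, 17.1, 10.8, 6.8, 4.3, 0.0 L/s; ΣQ_DR = 272.4 L/s.
V = ΣQ_DR · Δt = 272.4 × 7200 s = 1.961 × 10^6 L.
Over A = 5.77 ha, depth = V / A = 34.0 mm.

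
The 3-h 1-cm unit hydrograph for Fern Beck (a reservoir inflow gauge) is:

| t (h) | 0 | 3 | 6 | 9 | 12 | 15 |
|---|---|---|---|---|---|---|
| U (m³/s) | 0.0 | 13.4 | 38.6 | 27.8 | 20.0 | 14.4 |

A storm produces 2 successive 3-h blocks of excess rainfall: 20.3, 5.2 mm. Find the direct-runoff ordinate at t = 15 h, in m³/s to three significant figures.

Q ≈ 39.6 m³/s

By discrete convolution, Q_j = Σ (P_i / 10 mm) · U_{j−i}.
At t = 15 h (j=5): Q = (20.3/10)·14.4 + (5.2/10)·20.0 = 39.6 m³/s.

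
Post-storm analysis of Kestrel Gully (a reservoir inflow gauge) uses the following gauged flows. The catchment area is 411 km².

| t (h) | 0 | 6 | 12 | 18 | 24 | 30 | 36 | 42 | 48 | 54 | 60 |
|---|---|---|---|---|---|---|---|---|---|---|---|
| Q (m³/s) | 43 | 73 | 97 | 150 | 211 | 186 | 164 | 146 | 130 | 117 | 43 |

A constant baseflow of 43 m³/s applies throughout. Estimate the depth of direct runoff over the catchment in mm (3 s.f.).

Direct runoff: 0.0, 30.0, 54.0, 107.0, 168.0, 143.0, 121.0, 103.0, 87.0, 74.0, 0.0 m³/s; ΣQ_DR = 887.0 m³/s.
V = ΣQ_DR · Δt = 887.0 × 21600 s = 1.916 × 10^7 m³.
Over A = 411 km², depth = V / A = 46.6 mm.

d ≈ 46.6 mm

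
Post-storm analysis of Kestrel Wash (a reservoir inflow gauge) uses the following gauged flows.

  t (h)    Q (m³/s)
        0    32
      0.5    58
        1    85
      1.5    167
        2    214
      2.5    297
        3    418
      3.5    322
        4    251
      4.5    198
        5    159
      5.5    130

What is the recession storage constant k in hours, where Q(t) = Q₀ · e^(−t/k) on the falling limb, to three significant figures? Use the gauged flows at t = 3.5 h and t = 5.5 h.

k ≈ 2.21 h

On the falling limb, Q drops from 322 to 130 m³/s between t = 3.5 h and t = 5.5 h (Δt = 2 h).
k = −Δt / ln(Q₂/Q₁) = −2 / ln(130/322) = 2.21 h.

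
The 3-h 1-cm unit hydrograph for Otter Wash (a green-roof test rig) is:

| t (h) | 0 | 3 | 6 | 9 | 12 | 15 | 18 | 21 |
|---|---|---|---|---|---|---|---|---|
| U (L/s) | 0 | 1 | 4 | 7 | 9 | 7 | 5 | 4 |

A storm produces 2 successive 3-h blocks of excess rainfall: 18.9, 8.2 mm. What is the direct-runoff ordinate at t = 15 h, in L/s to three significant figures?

By discrete convolution, Q_j = Σ (P_i / 10 mm) · U_{j−i}.
At t = 15 h (j=5): Q = (18.9/10)·7 + (8.2/10)·9 = 20.6 L/s.

Q ≈ 20.6 L/s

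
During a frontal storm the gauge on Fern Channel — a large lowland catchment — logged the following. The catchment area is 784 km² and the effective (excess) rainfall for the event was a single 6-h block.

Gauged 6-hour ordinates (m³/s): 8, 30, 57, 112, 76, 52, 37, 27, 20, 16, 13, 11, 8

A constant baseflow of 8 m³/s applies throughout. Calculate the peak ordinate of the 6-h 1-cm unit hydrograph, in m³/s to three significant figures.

U_p ≈ 104 m³/s

Direct runoff: 0.0, 22.0, 49.0, 104.0, 68.0, 44.0, 29.0, 19.0, 12.0, 8.0, 5.0, 3.0, 0.0 m³/s; ΣQ_DR = 363.0 m³/s, peak = 104.0 m³/s.
Runoff depth d = ΣQ_DR·Δt / A = 363.0 × 21600 / (784 km²) = 10.00 mm.
The 1-cm UH is the DRH scaled by (10 mm)/d, so U_p = 104.0 × 10/10.00 = 104 m³/s.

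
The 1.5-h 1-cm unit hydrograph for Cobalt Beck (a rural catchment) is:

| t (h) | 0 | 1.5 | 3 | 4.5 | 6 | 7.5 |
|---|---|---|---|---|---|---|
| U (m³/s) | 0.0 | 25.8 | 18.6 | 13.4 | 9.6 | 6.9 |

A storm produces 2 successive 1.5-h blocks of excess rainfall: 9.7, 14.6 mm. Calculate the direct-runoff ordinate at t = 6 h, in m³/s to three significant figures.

Q ≈ 28.9 m³/s

By discrete convolution, Q_j = Σ (P_i / 10 mm) · U_{j−i}.
At t = 6 h (j=4): Q = (9.7/10)·9.6 + (14.6/10)·13.4 = 28.9 m³/s.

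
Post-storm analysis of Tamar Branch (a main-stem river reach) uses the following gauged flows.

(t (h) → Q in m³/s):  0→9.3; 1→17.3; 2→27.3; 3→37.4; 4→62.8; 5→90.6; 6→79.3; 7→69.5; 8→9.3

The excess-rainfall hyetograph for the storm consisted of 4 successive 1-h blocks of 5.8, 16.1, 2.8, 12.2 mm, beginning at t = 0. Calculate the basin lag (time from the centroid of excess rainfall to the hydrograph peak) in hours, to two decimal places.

Centroid of excess rainfall: t_c = Σ P_i·t̄_i / ΣP_i = 2.0799 h (block centres at 0.5, 1.5, 2.5, 3.5 h).
Hydrograph peak occurs at t = 5 h, so basin lag t_L = 5 − 2.0799 = 2.92 h.

t_L ≈ 2.92 h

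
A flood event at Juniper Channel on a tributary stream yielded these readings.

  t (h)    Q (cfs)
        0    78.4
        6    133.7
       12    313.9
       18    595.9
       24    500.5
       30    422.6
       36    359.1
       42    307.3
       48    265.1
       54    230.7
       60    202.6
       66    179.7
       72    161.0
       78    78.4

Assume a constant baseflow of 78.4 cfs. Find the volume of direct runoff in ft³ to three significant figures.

Direct-runoff ordinates (Q − Q_b): 0.0, 55.3, 235.5, 517.5, 422.1, 344.2, 280.7, 228.9, 186.7, 152.3, 124.2, 101.3, 82.6, 0.0 cfs.
ΣQ_DR = 2731 cfs.
With Δt = 6 h = 21600 s, V = ΣQ_DR · Δt = 2731 × 21600 = 5.90 × 10^7 ft³.

V ≈ 5.90 × 10^7 ft³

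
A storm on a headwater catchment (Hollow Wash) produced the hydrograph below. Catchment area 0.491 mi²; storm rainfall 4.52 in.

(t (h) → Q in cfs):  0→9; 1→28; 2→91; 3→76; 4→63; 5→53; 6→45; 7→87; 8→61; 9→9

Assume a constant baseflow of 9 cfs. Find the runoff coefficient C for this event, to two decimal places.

ΣQ_DR = 432.0 cfs; V = ΣQ_DR·Δt = 1.555 × 10^6 ft³.
Runoff depth d = V / A = 1.363 in.
C = d / P = 1.363 / 4.52 = 0.30.

C ≈ 0.30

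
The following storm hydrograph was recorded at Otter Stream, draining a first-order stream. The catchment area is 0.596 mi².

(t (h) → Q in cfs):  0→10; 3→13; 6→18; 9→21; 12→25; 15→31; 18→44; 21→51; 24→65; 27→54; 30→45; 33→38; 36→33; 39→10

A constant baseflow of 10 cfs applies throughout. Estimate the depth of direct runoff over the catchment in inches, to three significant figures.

Direct runoff: 0.0, 3.0, 8.0, 11.0, 15.0, 21.0, 34.0, 41.0, 55.0, 44.0, 35.0, 28.0, 23.0, 0.0 cfs; ΣQ_DR = 318.0 cfs.
V = ΣQ_DR · Δt = 318.0 × 10800 s = 3.434 × 10^6 ft³.
Over A = 0.596 mi², depth = V / A = 2.48 in.

d ≈ 2.48 in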